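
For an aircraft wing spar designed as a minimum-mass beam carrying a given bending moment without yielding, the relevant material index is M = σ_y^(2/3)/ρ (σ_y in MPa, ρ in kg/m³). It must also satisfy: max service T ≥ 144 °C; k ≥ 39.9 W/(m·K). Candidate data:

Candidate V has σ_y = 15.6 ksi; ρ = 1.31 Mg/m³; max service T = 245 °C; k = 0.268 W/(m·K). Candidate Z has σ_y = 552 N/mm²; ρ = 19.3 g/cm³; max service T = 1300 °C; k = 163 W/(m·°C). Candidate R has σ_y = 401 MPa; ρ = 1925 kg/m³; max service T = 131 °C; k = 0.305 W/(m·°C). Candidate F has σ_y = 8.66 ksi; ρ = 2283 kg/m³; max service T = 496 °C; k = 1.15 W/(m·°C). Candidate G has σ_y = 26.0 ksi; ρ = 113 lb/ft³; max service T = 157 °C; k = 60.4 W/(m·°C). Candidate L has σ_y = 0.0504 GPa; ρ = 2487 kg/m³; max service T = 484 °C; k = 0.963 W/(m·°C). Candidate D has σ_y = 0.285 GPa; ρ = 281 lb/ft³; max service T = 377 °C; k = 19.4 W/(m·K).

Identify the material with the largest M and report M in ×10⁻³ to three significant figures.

Screen on constraints: max service T ≥ 144 °C; k ≥ 39.9 W/(m·K). Survivors: candidate Z, candidate G.
After converting to SI:
  candidate Z: σ_y = 552.0 MPa, ρ = 19300 kg/m³
  candidate G: σ_y = 179.3 MPa, ρ = 1810 kg/m³
  candidate G: M = 17.6×10⁻³
  candidate Z: M = 3.49×10⁻³
The maximum is for candidate G.

candidate G, M = 17.6×10⁻³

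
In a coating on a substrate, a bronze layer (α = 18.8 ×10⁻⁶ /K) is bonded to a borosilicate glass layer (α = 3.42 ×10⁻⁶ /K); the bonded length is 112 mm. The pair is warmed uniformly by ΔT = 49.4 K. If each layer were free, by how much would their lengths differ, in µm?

85.1 µm

Δα = |18.8 − 3.42|×10⁻⁶/K = 15.4×10⁻⁶/K.
ΔL_mismatch = Δα·L·ΔT = 15.4×10⁻⁶ × 112.0 mm × 49.4 K = 85.1 µm.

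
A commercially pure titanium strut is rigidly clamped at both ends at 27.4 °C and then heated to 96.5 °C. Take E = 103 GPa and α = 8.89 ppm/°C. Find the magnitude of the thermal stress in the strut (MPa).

63.3 MPa

ΔT = 69.10 K. Constrained thermal stress σ = E·α·ΔT = 103.0×10³ MPa × 8.89×10⁻⁶ × 69.10 = 63.3 MPa (compressive).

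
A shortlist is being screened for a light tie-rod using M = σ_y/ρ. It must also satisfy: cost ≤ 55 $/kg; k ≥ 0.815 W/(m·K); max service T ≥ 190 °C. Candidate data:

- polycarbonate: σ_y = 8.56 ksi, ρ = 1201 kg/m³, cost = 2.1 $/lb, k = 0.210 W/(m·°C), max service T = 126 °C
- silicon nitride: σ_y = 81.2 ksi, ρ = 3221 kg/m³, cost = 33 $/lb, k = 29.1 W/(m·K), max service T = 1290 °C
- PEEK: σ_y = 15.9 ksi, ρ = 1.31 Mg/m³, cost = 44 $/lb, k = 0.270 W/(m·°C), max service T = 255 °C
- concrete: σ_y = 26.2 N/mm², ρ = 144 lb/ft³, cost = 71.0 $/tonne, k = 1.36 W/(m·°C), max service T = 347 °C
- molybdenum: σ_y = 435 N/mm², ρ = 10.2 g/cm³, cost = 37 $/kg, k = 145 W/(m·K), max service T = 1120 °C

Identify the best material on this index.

Screen on constraints: cost ≤ 55 $/kg; k ≥ 0.815 W/(m·K); max service T ≥ 190 °C. Survivors: concrete, molybdenum.
Putting every candidate on a common basis:
  concrete: σ_y = 26.20 MPa, ρ = 2307 kg/m³
  molybdenum: σ_y = 435.0 MPa, ρ = 10200 kg/m³
  molybdenum: M = 42.6 kN·m/kg
  concrete: M = 11.4 kN·m/kg
Highest index: molybdenum.

molybdenum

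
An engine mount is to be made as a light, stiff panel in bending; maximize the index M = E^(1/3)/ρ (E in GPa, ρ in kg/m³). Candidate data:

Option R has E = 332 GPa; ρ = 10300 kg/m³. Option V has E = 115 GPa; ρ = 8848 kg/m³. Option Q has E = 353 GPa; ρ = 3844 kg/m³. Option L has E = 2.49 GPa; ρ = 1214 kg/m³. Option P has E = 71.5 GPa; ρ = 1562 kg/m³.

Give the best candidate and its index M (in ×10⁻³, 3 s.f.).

Evaluate M for each candidate:
  option P: M = 2.66×10⁻³
  option Q: M = 1.84×10⁻³
  option L: M = 1.12×10⁻³
  option R: M = 0.672×10⁻³
  option V: M = 0.550×10⁻³
Highest index: option P.

option P, M = 2.66×10⁻³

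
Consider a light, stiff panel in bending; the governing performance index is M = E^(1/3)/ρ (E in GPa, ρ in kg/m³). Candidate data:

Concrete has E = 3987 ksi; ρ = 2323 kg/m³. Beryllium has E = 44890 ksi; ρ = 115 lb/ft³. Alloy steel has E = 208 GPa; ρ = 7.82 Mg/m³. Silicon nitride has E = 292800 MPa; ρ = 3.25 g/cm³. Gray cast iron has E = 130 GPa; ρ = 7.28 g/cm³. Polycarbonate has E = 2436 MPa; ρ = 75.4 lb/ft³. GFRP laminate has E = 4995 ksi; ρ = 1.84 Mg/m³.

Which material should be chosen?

beryllium

Convert each candidate to consistent units, then evaluate M:
  concrete: E = 27.49 GPa, ρ = 2323 kg/m³
  beryllium: E = 309.5 GPa, ρ = 1842 kg/m³
  alloy steel: E = 208.0 GPa, ρ = 7820 kg/m³
  silicon nitride: E = 292.8 GPa, ρ = 3250 kg/m³
  gray cast iron: E = 130.0 GPa, ρ = 7280 kg/m³
  polycarbonate: E = 2.436 GPa, ρ = 1208 kg/m³
  GFRP laminate: E = 34.44 GPa, ρ = 1840 kg/m³
  beryllium: M = 3.67×10⁻³
  silicon nitride: M = 2.04×10⁻³
  GFRP laminate: M = 1.77×10⁻³
  concrete: M = 1.30×10⁻³
  polycarbonate: M = 1.11×10⁻³
  alloy steel: M = 0.758×10⁻³
  gray cast iron: M = 0.696×10⁻³
Beryllium has the largest M.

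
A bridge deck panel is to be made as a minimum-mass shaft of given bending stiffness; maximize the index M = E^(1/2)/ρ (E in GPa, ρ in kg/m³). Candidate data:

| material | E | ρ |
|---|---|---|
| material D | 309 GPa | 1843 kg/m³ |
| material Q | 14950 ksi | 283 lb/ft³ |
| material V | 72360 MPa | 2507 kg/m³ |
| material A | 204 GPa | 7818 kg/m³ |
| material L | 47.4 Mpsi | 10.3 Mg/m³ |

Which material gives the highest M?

After converting to SI:
  material D: E = 309.0 GPa, ρ = 1843 kg/m³
  material Q: E = 103.1 GPa, ρ = 4533 kg/m³
  material V: E = 72.36 GPa, ρ = 2507 kg/m³
  material A: E = 204.0 GPa, ρ = 7818 kg/m³
  material L: E = 326.8 GPa, ρ = 10300 kg/m³
  material D: M = 9.54×10⁻³
  material V: M = 3.39×10⁻³
  material Q: M = 2.24×10⁻³
  material A: M = 1.83×10⁻³
  material L: M = 1.76×10⁻³
The maximum is for material D.

material D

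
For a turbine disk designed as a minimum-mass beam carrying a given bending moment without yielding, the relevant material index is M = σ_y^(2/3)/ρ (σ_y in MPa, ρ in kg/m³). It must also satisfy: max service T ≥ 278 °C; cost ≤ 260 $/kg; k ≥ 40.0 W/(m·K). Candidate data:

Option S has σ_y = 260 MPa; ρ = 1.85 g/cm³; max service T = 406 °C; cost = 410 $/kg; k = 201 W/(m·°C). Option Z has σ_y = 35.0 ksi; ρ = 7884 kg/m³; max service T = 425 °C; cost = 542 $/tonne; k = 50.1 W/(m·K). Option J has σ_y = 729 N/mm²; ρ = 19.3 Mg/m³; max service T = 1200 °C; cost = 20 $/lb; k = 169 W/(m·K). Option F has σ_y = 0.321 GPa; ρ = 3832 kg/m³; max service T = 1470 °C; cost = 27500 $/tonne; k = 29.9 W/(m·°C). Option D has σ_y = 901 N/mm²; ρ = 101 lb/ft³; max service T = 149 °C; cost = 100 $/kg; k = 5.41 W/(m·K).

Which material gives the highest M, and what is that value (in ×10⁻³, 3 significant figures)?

option Z, M = 4.92×10⁻³

Screen on constraints: max service T ≥ 278 °C; cost ≤ 260 $/kg; k ≥ 40.0 W/(m·K). Survivors: option Z, option J.
After converting to SI:
  option Z: σ_y = 241.3 MPa, ρ = 7884 kg/m³
  option J: σ_y = 729.0 MPa, ρ = 19300 kg/m³
  option Z: M = 4.92×10⁻³
  option J: M = 4.20×10⁻³
Option Z has the largest M.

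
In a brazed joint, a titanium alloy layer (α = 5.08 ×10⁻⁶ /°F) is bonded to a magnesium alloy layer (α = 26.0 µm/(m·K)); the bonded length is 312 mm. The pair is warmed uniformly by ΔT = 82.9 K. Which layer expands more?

magnesium alloy

titanium alloy: α = 5.08×10⁻⁶/°F × 9/5 = 9.14×10⁻⁶/K.
α(titanium alloy) = 9.14×10⁻⁶/K vs α(magnesium alloy) = 26.0×10⁻⁶/K.
Higher α expands more for the same ΔT: magnesium alloy.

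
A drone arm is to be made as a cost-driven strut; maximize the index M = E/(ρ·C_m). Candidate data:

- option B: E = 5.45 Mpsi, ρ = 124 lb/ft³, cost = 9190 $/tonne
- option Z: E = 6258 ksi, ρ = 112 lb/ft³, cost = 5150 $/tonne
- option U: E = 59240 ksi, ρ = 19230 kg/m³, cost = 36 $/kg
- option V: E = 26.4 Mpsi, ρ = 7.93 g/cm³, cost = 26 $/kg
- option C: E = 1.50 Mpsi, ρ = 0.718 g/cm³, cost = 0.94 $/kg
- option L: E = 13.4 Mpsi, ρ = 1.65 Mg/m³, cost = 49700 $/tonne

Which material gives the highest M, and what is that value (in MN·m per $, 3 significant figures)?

Normalizing units and computing the index:
  option B: E = 37.58 GPa, ρ = 1986 kg/m³, cost = 9.190 $/kg
  option Z: E = 43.15 GPa, ρ = 1794 kg/m³, cost = 5.150 $/kg
  option U: E = 408.4 GPa, ρ = 19230 kg/m³, cost = 36.00 $/kg
  option V: E = 182.0 GPa, ρ = 7930 kg/m³, cost = 26.00 $/kg
  option C: E = 10.34 GPa, ρ = 718.0 kg/m³, cost = 0.9400 $/kg
  option L: E = 92.39 GPa, ρ = 1650 kg/m³, cost = 49.70 $/kg
  option C: M = 15.3 MN·m per $
  option Z: M = 4.67 MN·m per $
  option B: M = 2.06 MN·m per $
  option L: M = 1.13 MN·m per $
  option V: M = 0.883 MN·m per $
  option U: M = 0.590 MN·m per $
Option C has the largest M.

option C, M = 15.3 MN·m per $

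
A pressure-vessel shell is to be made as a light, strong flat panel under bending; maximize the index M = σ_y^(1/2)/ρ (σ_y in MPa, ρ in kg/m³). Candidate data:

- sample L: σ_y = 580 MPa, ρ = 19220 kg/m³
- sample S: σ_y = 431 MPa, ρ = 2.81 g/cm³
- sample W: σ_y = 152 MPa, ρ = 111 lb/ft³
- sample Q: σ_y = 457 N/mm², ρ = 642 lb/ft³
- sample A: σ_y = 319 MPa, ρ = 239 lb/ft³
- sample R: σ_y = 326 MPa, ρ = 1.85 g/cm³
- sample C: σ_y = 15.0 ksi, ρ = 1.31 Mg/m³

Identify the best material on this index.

sample R

Convert each candidate to consistent units, then evaluate M:
  sample L: σ_y = 580.0 MPa, ρ = 19220 kg/m³
  sample S: σ_y = 431.0 MPa, ρ = 2810 kg/m³
  sample W: σ_y = 152.0 MPa, ρ = 1778 kg/m³
  sample Q: σ_y = 457.0 MPa, ρ = 10280 kg/m³
  sample A: σ_y = 319.0 MPa, ρ = 3828 kg/m³
  sample R: σ_y = 326.0 MPa, ρ = 1850 kg/m³
  sample C: σ_y = 103.4 MPa, ρ = 1310 kg/m³
  sample R: M = 9.76×10⁻³
  sample C: M = 7.76×10⁻³
  sample S: M = 7.39×10⁻³
  sample W: M = 6.93×10⁻³
  sample A: M = 4.67×10⁻³
  sample Q: M = 2.08×10⁻³
  sample L: M = 1.25×10⁻³
Sample R ranks first.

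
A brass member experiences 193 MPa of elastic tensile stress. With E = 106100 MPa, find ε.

1.82×10⁻³

E = 106100 MPa = 106.1 GPa = 106100 MPa.
ε = σ/E = 193 / 106100 = 1.82×10⁻³.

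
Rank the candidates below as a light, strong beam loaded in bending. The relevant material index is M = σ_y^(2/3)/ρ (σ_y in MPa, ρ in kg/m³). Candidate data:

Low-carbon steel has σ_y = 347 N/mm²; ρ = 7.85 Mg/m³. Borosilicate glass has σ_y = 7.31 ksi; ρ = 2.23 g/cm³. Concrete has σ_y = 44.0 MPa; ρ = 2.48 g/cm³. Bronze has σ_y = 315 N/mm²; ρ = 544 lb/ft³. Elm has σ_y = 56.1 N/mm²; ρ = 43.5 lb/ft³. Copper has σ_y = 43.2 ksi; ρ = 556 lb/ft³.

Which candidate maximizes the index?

In SI units:
  low-carbon steel: σ_y = 347.0 MPa, ρ = 7850 kg/m³
  borosilicate glass: σ_y = 50.40 MPa, ρ = 2230 kg/m³
  concrete: σ_y = 44.00 MPa, ρ = 2480 kg/m³
  bronze: σ_y = 315.0 MPa, ρ = 8714 kg/m³
  elm: σ_y = 56.10 MPa, ρ = 696.8 kg/m³
  copper: σ_y = 297.9 MPa, ρ = 8906 kg/m³
  elm: M = 21.0×10⁻³
  low-carbon steel: M = 6.29×10⁻³
  borosilicate glass: M = 6.12×10⁻³
  bronze: M = 5.31×10⁻³
  concrete: M = 5.03×10⁻³
  copper: M = 5.01×10⁻³
Highest index: elm.

elm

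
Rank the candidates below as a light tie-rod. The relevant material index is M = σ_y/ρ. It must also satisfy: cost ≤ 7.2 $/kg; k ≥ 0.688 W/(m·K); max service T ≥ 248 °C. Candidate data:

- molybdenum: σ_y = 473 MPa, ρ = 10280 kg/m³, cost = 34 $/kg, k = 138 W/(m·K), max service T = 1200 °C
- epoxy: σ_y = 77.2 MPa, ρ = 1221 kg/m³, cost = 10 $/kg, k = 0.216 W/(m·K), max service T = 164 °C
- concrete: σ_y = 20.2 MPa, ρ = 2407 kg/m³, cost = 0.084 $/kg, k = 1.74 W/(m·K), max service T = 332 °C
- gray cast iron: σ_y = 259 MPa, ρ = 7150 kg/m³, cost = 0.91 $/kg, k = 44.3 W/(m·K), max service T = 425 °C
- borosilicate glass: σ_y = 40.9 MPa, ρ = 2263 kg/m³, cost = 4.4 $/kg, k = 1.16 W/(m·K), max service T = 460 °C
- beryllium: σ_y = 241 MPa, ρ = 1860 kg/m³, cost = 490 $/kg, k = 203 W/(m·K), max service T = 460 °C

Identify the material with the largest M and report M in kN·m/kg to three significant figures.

Screen on constraints: cost ≤ 7.2 $/kg; k ≥ 0.688 W/(m·K); max service T ≥ 248 °C. Survivors: concrete, gray cast iron, borosilicate glass.
Evaluate M for each candidate:
  gray cast iron: M = 36.2 kN·m/kg
  borosilicate glass: M = 18.1 kN·m/kg
  concrete: M = 8.39 kN·m/kg
Gray cast iron has the largest M.

gray cast iron, M = 36.2 kN·m/kg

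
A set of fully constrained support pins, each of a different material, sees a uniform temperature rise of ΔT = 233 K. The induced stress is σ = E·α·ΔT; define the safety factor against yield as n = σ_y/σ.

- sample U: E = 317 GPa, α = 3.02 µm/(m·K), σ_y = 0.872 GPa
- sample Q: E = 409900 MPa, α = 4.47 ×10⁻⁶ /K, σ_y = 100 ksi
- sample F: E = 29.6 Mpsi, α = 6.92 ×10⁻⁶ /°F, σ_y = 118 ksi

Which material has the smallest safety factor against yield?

sample F

Per material, after unit conversion:
  sample U: E = 317.0, α = 3.02, σ_y = 872.0 → σ = 223 MPa, n = 3.91
  sample Q: E = 409.9, α = 4.47, σ_y = 689.5 → σ = 427 MPa, n = 1.62
  sample F: E = 204.1, α = 12.5, σ_y = 813.6 → σ = 592 MPa, n = 1.37
Sample F has the lowest safety factor, n = 1.37.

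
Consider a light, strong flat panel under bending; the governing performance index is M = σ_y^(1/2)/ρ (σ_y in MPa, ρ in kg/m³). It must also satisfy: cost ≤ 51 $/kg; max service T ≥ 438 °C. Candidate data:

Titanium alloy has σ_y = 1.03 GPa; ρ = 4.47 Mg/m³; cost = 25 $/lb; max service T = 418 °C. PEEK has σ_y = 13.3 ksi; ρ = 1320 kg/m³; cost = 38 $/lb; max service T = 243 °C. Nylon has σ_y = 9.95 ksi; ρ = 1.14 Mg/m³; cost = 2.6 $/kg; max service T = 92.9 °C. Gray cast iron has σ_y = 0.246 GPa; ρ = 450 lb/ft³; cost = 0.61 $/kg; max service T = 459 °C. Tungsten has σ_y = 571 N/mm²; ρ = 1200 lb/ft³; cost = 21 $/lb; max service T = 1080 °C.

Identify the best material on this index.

Screen on constraints: cost ≤ 51 $/kg; max service T ≥ 438 °C. Survivors: gray cast iron, tungsten.
After converting to SI:
  gray cast iron: σ_y = 246.0 MPa, ρ = 7208 kg/m³
  tungsten: σ_y = 571.0 MPa, ρ = 19220 kg/m³
  gray cast iron: M = 2.18×10⁻³
  tungsten: M = 1.24×10⁻³
The maximum is for gray cast iron.

gray cast iron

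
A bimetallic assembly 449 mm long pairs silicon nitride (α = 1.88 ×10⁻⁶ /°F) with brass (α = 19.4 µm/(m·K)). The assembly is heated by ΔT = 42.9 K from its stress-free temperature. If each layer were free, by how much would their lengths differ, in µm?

309 µm

silicon nitride: α = 1.88×10⁻⁶/°F × 9/5 = 3.38×10⁻⁶/K.
Δα = |3.38 − 19.4|×10⁻⁶/K = 16.0×10⁻⁶/K.
ΔL_mismatch = Δα·L·ΔT = 16.0×10⁻⁶ × 449.0 mm × 42.9 K = 309 µm.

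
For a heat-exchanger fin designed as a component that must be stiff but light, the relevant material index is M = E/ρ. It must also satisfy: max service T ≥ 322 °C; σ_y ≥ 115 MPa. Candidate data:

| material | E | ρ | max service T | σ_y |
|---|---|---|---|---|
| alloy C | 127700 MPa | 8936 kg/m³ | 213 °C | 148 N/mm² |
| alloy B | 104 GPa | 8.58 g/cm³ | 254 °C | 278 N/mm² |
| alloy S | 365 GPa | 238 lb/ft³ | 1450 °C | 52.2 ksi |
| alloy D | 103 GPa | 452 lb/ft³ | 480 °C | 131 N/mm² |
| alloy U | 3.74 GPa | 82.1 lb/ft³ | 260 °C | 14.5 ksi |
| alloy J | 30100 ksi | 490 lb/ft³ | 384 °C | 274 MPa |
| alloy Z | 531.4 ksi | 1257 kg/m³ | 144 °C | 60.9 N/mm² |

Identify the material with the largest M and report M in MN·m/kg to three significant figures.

alloy S, M = 95.7 MN·m/kg

Screen on constraints: max service T ≥ 322 °C; σ_y ≥ 115 MPa. Survivors: alloy S, alloy D, alloy J.
In SI units:
  alloy S: E = 365.0 GPa, ρ = 3812 kg/m³
  alloy D: E = 103.0 GPa, ρ = 7240 kg/m³
  alloy J: E = 207.5 GPa, ρ = 7849 kg/m³
  alloy S: M = 95.7 MN·m/kg
  alloy J: M = 26.4 MN·m/kg
  alloy D: M = 14.2 MN·m/kg
Alloy S ranks first.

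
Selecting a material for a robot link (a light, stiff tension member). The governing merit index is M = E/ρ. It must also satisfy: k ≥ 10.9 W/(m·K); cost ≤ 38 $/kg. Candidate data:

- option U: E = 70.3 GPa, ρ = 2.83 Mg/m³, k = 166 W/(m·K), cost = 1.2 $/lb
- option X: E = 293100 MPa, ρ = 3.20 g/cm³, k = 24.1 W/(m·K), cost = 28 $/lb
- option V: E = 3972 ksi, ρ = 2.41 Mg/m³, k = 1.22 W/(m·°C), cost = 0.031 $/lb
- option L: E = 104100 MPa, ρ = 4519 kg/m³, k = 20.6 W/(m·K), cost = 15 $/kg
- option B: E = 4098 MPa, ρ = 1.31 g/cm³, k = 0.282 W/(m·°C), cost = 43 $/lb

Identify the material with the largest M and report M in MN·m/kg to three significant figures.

option U, M = 24.8 MN·m/kg

Screen on constraints: k ≥ 10.9 W/(m·K); cost ≤ 38 $/kg. Survivors: option U, option L.
After converting to SI:
  option U: E = 70.30 GPa, ρ = 2830 kg/m³
  option L: E = 104.1 GPa, ρ = 4519 kg/m³
  option U: M = 24.8 MN·m/kg
  option L: M = 23.0 MN·m/kg
The maximum is for option U.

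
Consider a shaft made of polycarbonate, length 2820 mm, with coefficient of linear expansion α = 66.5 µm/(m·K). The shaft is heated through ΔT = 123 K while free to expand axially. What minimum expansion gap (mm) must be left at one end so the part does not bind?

ΔL = α·L₀·ΔT = 66.5×10⁻⁶ × 2820 mm × 123.0 K = 23.1 mm.

23.1 mm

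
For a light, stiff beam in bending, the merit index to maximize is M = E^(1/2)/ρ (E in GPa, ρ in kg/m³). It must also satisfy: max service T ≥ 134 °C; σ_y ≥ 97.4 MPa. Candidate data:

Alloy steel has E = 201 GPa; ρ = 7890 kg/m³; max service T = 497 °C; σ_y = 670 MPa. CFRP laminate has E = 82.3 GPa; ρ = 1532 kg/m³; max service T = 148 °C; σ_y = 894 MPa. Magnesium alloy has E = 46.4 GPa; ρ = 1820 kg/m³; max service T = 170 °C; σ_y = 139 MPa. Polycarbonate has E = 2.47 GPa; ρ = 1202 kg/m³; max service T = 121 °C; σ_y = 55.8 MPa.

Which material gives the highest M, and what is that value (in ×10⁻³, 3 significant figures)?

Screen on constraints: max service T ≥ 134 °C; σ_y ≥ 97.4 MPa. Survivors: alloy steel, CFRP laminate, magnesium alloy.
Per-candidate index values:
  CFRP laminate: M = 5.92×10⁻³
  magnesium alloy: M = 3.74×10⁻³
  alloy steel: M = 1.80×10⁻³
Highest index: CFRP laminate.

CFRP laminate, M = 5.92×10⁻³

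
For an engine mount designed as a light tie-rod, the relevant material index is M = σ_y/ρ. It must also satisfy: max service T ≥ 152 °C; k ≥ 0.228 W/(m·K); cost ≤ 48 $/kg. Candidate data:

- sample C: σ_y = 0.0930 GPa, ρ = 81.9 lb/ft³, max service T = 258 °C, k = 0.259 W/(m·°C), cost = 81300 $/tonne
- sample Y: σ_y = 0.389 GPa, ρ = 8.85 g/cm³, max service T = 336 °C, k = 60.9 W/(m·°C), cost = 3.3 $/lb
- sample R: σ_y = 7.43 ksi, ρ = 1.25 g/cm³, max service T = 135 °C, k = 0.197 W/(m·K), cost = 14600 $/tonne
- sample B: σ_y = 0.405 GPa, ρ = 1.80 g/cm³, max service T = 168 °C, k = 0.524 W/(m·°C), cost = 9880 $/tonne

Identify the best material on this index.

Screen on constraints: max service T ≥ 152 °C; k ≥ 0.228 W/(m·K); cost ≤ 48 $/kg. Survivors: sample Y, sample B.
After converting to SI:
  sample Y: σ_y = 389.0 MPa, ρ = 8850 kg/m³
  sample B: σ_y = 405.0 MPa, ρ = 1800 kg/m³
  sample B: M = 225 kN·m/kg
  sample Y: M = 44.0 kN·m/kg
The maximum is for sample B.

sample B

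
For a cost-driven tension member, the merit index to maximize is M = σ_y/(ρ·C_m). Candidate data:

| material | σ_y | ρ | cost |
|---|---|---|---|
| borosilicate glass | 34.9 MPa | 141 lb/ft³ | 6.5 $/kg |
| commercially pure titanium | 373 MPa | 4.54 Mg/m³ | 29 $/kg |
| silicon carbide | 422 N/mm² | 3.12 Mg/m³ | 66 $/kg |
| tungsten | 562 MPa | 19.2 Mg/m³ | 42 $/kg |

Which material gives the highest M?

commercially pure titanium

After converting to SI:
  borosilicate glass: σ_y = 34.90 MPa, ρ = 2259 kg/m³, cost = 6.500 $/kg
  commercially pure titanium: σ_y = 373.0 MPa, ρ = 4540 kg/m³, cost = 29.00 $/kg
  silicon carbide: σ_y = 422.0 MPa, ρ = 3120 kg/m³, cost = 66.00 $/kg
  tungsten: σ_y = 562.0 MPa, ρ = 19200 kg/m³, cost = 42.00 $/kg
  commercially pure titanium: M = 2.83 kN·m per $
  borosilicate glass: M = 2.38 kN·m per $
  silicon carbide: M = 2.05 kN·m per $
  tungsten: M = 0.697 kN·m per $
Commercially pure titanium has the largest M.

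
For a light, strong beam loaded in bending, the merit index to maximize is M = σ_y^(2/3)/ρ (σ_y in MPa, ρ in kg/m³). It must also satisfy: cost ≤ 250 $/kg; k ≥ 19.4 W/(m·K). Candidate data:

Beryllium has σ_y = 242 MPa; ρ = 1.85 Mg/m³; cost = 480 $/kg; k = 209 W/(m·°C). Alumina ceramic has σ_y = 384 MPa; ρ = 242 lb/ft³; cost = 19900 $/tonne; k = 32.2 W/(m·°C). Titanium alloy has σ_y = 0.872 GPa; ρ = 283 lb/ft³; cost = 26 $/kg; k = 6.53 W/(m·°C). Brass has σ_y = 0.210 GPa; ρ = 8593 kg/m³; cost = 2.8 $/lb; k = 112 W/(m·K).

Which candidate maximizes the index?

alumina ceramic

Screen on constraints: cost ≤ 250 $/kg; k ≥ 19.4 W/(m·K). Survivors: alumina ceramic, brass.
In SI units:
  alumina ceramic: σ_y = 384.0 MPa, ρ = 3876 kg/m³
  brass: σ_y = 210.0 MPa, ρ = 8593 kg/m³
  alumina ceramic: M = 13.6×10⁻³
  brass: M = 4.11×10⁻³
Alumina ceramic ranks first.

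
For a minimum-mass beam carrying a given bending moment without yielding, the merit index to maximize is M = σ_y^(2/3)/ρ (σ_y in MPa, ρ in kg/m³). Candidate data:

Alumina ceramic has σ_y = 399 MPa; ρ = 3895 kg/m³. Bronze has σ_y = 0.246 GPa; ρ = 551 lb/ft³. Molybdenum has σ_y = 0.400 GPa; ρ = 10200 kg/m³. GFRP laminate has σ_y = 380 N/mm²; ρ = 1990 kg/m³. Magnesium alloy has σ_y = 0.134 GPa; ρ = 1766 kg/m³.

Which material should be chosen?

GFRP laminate

In SI units:
  alumina ceramic: σ_y = 399.0 MPa, ρ = 3895 kg/m³
  bronze: σ_y = 246.0 MPa, ρ = 8826 kg/m³
  molybdenum: σ_y = 400.0 MPa, ρ = 10200 kg/m³
  GFRP laminate: σ_y = 380.0 MPa, ρ = 1990 kg/m³
  magnesium alloy: σ_y = 134.0 MPa, ρ = 1766 kg/m³
  GFRP laminate: M = 26.4×10⁻³
  magnesium alloy: M = 14.8×10⁻³
  alumina ceramic: M = 13.9×10⁻³
  molybdenum: M = 5.32×10⁻³
  bronze: M = 4.45×10⁻³
The maximum is for GFRP laminate.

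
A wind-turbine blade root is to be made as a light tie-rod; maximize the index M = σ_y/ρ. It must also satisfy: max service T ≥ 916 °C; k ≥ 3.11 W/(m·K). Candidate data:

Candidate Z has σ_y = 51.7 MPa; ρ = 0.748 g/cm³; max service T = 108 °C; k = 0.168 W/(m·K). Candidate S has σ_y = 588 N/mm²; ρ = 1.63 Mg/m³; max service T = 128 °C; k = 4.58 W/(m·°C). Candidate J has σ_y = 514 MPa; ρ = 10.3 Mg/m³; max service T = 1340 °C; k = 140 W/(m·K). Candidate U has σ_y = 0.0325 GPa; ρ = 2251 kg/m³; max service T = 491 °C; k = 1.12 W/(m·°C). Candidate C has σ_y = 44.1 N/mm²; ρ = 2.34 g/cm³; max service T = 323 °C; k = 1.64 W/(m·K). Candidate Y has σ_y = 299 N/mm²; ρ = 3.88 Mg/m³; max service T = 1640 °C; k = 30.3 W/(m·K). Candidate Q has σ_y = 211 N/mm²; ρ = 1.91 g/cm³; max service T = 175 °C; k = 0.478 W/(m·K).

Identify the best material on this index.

candidate Y

Screen on constraints: max service T ≥ 916 °C; k ≥ 3.11 W/(m·K). Survivors: candidate J, candidate Y.
Convert each candidate to consistent units, then evaluate M:
  candidate J: σ_y = 514.0 MPa, ρ = 10300 kg/m³
  candidate Y: σ_y = 299.0 MPa, ρ = 3880 kg/m³
  candidate Y: M = 77.1 kN·m/kg
  candidate J: M = 49.9 kN·m/kg
Candidate Y has the largest M.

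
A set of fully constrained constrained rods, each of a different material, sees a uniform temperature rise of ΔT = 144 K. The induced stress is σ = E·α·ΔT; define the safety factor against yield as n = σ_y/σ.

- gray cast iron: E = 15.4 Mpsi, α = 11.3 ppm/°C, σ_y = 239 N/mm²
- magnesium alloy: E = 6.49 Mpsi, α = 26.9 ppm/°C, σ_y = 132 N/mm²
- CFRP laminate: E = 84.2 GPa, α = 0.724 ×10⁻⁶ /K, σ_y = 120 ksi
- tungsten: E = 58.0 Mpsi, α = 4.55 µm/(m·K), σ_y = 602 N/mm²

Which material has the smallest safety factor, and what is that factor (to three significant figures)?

magnesium alloy, n = 0.762

Per material, after unit conversion:
  gray cast iron: E = 106.2, α = 11.3, σ_y = 239.0 → σ = 173 MPa, n = 1.38
  magnesium alloy: E = 44.75, α = 26.9, σ_y = 132.0 → σ = 173 MPa, n = 0.762
  CFRP laminate: E = 84.20, α = 0.724, σ_y = 827.4 → σ = 8.78 MPa, n = 94.3
  tungsten: E = 399.9, α = 4.55, σ_y = 602.0 → σ = 262 MPa, n = 2.30
The minimum is magnesium alloy at n = 0.762.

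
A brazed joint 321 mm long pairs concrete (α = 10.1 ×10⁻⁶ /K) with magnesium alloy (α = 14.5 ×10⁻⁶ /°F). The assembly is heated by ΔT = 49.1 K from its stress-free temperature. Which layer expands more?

magnesium alloy: α = 14.5×10⁻⁶/°F × 9/5 = 26.1×10⁻⁶/K.
α(concrete) = 10.1×10⁻⁶/K vs α(magnesium alloy) = 26.1×10⁻⁶/K.
Higher α expands more for the same ΔT: magnesium alloy.

magnesium alloy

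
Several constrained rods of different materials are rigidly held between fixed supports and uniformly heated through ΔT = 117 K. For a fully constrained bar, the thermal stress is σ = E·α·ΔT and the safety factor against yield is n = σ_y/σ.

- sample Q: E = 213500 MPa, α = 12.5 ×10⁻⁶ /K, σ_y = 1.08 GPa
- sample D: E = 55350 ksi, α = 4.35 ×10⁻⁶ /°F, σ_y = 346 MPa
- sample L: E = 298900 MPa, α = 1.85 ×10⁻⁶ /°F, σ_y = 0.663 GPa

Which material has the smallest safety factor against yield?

Converting E to GPa, α to ×10⁻⁶/K, σ_y to MPa, then σ and n for each:
  sample Q: E = 213.5, α = 12.5, σ_y = 1080 → σ = 312 MPa, n = 3.46
  sample D: E = 381.6, α = 7.83, σ_y = 346.0 → σ = 350 MPa, n = 0.990
  sample L: E = 298.9, α = 3.33, σ_y = 663.0 → σ = 116 MPa, n = 5.69
Sample D has the lowest safety factor, n = 0.990.

sample D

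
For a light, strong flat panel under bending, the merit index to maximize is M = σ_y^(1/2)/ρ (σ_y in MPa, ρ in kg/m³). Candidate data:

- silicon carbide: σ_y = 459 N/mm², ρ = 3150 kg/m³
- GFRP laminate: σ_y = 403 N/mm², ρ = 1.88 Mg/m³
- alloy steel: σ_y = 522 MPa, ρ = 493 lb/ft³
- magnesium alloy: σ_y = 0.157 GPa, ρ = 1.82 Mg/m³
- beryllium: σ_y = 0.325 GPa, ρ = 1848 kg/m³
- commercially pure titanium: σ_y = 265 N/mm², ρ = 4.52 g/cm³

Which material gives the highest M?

GFRP laminate

Putting every candidate on a common basis:
  silicon carbide: σ_y = 459.0 MPa, ρ = 3150 kg/m³
  GFRP laminate: σ_y = 403.0 MPa, ρ = 1880 kg/m³
  alloy steel: σ_y = 522.0 MPa, ρ = 7897 kg/m³
  magnesium alloy: σ_y = 157.0 MPa, ρ = 1820 kg/m³
  beryllium: σ_y = 325.0 MPa, ρ = 1848 kg/m³
  commercially pure titanium: σ_y = 265.0 MPa, ρ = 4520 kg/m³
  GFRP laminate: M = 10.7×10⁻³
  beryllium: M = 9.76×10⁻³
  magnesium alloy: M = 6.88×10⁻³
  silicon carbide: M = 6.80×10⁻³
  commercially pure titanium: M = 3.60×10⁻³
  alloy steel: M = 2.89×10⁻³
Highest index: GFRP laminate.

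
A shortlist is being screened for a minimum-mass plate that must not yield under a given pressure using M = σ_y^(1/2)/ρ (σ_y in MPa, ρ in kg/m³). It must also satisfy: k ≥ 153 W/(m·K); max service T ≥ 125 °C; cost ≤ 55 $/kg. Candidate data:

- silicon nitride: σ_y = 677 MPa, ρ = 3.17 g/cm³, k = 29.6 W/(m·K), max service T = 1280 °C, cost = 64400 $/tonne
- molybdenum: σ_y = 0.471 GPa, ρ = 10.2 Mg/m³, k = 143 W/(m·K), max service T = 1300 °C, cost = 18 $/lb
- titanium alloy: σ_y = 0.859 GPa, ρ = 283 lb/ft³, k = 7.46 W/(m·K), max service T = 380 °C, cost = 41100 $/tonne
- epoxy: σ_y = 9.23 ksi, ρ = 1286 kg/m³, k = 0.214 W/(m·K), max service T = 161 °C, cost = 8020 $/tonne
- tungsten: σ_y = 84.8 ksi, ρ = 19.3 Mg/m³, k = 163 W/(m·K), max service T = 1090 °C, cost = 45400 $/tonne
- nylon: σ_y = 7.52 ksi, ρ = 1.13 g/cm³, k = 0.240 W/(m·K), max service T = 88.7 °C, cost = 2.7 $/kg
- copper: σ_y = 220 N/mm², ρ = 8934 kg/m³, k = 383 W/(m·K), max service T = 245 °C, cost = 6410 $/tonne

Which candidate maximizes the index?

Screen on constraints: k ≥ 153 W/(m·K); max service T ≥ 125 °C; cost ≤ 55 $/kg. Survivors: tungsten, copper.
Putting every candidate on a common basis:
  tungsten: σ_y = 584.7 MPa, ρ = 19300 kg/m³
  copper: σ_y = 220.0 MPa, ρ = 8934 kg/m³
  copper: M = 1.66×10⁻³
  tungsten: M = 1.25×10⁻³
The maximum is for copper.

copper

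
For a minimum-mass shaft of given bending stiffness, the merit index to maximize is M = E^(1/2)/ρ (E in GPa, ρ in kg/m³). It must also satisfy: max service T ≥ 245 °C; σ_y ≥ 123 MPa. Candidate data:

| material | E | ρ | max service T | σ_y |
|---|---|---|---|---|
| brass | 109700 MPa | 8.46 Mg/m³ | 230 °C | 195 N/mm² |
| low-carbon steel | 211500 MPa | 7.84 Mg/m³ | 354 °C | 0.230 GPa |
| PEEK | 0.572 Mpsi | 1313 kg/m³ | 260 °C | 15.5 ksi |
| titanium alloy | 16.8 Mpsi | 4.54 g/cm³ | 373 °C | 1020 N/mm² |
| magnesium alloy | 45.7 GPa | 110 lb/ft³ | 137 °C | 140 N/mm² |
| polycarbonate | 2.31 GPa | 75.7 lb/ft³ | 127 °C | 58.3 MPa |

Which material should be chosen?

titanium alloy

Screen on constraints: max service T ≥ 245 °C; σ_y ≥ 123 MPa. Survivors: low-carbon steel, titanium alloy.
Normalizing units and computing the index:
  low-carbon steel: E = 211.5 GPa, ρ = 7840 kg/m³
  titanium alloy: E = 115.8 GPa, ρ = 4540 kg/m³
  titanium alloy: M = 2.37×10⁻³
  low-carbon steel: M = 1.85×10⁻³
Titanium alloy ranks first.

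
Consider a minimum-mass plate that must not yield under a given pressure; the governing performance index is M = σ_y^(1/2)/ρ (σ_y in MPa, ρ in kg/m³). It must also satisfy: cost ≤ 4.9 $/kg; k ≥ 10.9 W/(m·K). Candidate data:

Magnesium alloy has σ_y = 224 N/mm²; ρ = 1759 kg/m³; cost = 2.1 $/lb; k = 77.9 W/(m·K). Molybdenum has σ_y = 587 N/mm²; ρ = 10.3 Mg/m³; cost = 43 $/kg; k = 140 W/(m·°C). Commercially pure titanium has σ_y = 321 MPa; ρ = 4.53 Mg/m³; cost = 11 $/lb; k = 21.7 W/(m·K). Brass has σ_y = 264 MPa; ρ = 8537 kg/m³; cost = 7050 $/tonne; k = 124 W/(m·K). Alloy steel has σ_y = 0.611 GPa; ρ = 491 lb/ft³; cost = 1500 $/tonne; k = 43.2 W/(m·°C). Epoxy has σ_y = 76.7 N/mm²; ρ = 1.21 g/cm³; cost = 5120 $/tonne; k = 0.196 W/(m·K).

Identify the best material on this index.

magnesium alloy

Screen on constraints: cost ≤ 4.9 $/kg; k ≥ 10.9 W/(m·K). Survivors: magnesium alloy, alloy steel.
After converting to SI:
  magnesium alloy: σ_y = 224.0 MPa, ρ = 1759 kg/m³
  alloy steel: σ_y = 611.0 MPa, ρ = 7865 kg/m³
  magnesium alloy: M = 8.51×10⁻³
  alloy steel: M = 3.14×10⁻³
Magnesium alloy ranks first.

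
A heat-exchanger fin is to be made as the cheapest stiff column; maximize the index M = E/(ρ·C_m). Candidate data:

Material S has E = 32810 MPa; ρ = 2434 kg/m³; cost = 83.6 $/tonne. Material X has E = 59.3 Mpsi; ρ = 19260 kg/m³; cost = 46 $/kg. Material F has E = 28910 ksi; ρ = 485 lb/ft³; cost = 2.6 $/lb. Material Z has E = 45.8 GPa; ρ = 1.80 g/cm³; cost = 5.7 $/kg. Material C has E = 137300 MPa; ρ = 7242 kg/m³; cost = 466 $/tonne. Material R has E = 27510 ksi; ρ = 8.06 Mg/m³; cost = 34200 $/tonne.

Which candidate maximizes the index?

Normalizing units and computing the index:
  material S: E = 32.81 GPa, ρ = 2434 kg/m³, cost = 0.08360 $/kg
  material X: E = 408.9 GPa, ρ = 19260 kg/m³, cost = 46.00 $/kg
  material F: E = 199.3 GPa, ρ = 7769 kg/m³, cost = 5.732 $/kg
  material Z: E = 45.80 GPa, ρ = 1800 kg/m³, cost = 5.700 $/kg
  material C: E = 137.3 GPa, ρ = 7242 kg/m³, cost = 0.4660 $/kg
  material R: E = 189.7 GPa, ρ = 8060 kg/m³, cost = 34.20 $/kg
  material S: M = 161 MN·m per $
  material C: M = 40.7 MN·m per $
  material F: M = 4.48 MN·m per $
  material Z: M = 4.46 MN·m per $
  material R: M = 0.688 MN·m per $
  material X: M = 0.461 MN·m per $
Material S has the largest M.

material S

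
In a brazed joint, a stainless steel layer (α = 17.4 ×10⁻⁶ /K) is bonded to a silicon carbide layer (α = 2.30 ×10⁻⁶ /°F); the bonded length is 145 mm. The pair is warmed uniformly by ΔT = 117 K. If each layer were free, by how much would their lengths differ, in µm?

silicon carbide: α = 2.30×10⁻⁶/°F × 9/5 = 4.14×10⁻⁶/K.
Δα = |17.4 − 4.14|×10⁻⁶/K = 13.3×10⁻⁶/K.
ΔL_mismatch = Δα·L·ΔT = 13.3×10⁻⁶ × 145.0 mm × 117.0 K = 225 µm.

225 µm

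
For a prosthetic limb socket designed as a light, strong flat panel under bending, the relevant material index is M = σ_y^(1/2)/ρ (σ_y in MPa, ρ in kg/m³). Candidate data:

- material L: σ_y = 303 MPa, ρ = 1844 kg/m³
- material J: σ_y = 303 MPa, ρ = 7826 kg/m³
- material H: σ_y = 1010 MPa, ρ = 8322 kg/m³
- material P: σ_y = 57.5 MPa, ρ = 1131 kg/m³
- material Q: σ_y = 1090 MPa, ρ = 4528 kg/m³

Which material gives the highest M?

Evaluate M for each candidate:
  material L: M = 9.44×10⁻³
  material Q: M = 7.29×10⁻³
  material P: M = 6.70×10⁻³
  material H: M = 3.82×10⁻³
  material J: M = 2.22×10⁻³
Highest index: material L.

material L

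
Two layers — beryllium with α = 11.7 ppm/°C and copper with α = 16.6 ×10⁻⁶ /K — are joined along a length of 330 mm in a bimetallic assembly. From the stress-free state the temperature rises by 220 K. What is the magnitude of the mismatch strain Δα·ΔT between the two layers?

Δα = |11.7 − 16.6|×10⁻⁶/K = 4.90×10⁻⁶/K.
Mismatch strain = Δα·ΔT = 4.90×10⁻⁶ × 220.0 = 1.08×10⁻³.

1.08×10⁻³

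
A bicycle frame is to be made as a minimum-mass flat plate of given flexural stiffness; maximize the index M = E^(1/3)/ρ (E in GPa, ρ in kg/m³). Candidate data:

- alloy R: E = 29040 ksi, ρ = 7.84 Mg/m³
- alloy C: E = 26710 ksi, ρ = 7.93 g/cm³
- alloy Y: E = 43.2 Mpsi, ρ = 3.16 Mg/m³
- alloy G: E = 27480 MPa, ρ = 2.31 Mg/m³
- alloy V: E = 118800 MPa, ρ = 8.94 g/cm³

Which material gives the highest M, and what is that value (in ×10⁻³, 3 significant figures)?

Normalizing units and computing the index:
  alloy R: E = 200.2 GPa, ρ = 7840 kg/m³
  alloy C: E = 184.2 GPa, ρ = 7930 kg/m³
  alloy Y: E = 297.9 GPa, ρ = 3160 kg/m³
  alloy G: E = 27.48 GPa, ρ = 2310 kg/m³
  alloy V: E = 118.8 GPa, ρ = 8940 kg/m³
  alloy Y: M = 2.11×10⁻³
  alloy G: M = 1.31×10⁻³
  alloy R: M = 0.746×10⁻³
  alloy C: M = 0.717×10⁻³
  alloy V: M = 0.550×10⁻³
Alloy Y ranks first.

alloy Y, M = 2.11×10⁻³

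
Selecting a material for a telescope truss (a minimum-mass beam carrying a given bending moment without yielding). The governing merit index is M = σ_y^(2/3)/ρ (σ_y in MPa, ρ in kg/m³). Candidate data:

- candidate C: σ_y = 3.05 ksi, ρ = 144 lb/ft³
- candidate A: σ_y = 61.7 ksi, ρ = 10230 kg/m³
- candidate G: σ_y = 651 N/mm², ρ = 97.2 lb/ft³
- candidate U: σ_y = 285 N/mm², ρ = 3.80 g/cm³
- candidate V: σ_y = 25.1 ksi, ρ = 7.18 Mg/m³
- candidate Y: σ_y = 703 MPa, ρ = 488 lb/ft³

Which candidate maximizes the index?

Putting every candidate on a common basis:
  candidate C: σ_y = 21.03 MPa, ρ = 2307 kg/m³
  candidate A: σ_y = 425.4 MPa, ρ = 10230 kg/m³
  candidate G: σ_y = 651.0 MPa, ρ = 1557 kg/m³
  candidate U: σ_y = 285.0 MPa, ρ = 3800 kg/m³
  candidate V: σ_y = 173.1 MPa, ρ = 7180 kg/m³
  candidate Y: σ_y = 703.0 MPa, ρ = 7817 kg/m³
  candidate G: M = 48.2×10⁻³
  candidate U: M = 11.4×10⁻³
  candidate Y: M = 10.1×10⁻³
  candidate A: M = 5.53×10⁻³
  candidate V: M = 4.33×10⁻³
  candidate C: M = 3.30×10⁻³
Candidate G has the largest M.

candidate G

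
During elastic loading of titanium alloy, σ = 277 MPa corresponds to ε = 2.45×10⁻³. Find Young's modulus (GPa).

113 GPa

E = σ/ε = 277 MPa / 2.45×10⁻³ = 113100 MPa = 113 GPa.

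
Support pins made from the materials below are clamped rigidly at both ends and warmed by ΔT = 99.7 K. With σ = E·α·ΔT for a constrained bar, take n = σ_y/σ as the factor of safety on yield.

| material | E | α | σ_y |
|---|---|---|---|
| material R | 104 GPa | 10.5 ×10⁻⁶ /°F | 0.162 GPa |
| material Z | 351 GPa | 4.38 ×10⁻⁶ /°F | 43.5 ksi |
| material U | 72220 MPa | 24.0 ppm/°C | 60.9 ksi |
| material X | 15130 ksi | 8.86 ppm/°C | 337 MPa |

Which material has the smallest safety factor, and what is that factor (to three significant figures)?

material R, n = 0.827

Per material, after unit conversion:
  material R: E = 104.0, α = 18.9, σ_y = 162.0 → σ = 196 MPa, n = 0.827
  material Z: E = 351.0, α = 7.88, σ_y = 299.9 → σ = 276 MPa, n = 1.09
  material U: E = 72.22, α = 24.0, σ_y = 419.9 → σ = 173 MPa, n = 2.43
  material X: E = 104.3, α = 8.86, σ_y = 337.0 → σ = 92.1 MPa, n = 3.66
Smallest n: material R with n = 0.827.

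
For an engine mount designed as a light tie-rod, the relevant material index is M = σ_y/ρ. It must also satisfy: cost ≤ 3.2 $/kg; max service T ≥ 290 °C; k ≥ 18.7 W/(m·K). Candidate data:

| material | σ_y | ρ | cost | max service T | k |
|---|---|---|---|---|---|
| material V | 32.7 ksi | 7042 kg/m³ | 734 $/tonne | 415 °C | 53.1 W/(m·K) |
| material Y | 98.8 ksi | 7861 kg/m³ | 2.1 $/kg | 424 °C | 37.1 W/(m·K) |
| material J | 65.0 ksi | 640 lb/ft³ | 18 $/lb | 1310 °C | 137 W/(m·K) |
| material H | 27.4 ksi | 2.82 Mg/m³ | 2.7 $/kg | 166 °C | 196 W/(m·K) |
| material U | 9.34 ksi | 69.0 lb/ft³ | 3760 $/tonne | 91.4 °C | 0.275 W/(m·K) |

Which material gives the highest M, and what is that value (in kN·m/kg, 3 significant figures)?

Screen on constraints: cost ≤ 3.2 $/kg; max service T ≥ 290 °C; k ≥ 18.7 W/(m·K). Survivors: material V, material Y.
Convert each candidate to consistent units, then evaluate M:
  material V: σ_y = 225.5 MPa, ρ = 7042 kg/m³
  material Y: σ_y = 681.2 MPa, ρ = 7861 kg/m³
  material Y: M = 86.7 kN·m/kg
  material V: M = 32.0 kN·m/kg
Material Y has the largest M.

material Y, M = 86.7 kN·m/kg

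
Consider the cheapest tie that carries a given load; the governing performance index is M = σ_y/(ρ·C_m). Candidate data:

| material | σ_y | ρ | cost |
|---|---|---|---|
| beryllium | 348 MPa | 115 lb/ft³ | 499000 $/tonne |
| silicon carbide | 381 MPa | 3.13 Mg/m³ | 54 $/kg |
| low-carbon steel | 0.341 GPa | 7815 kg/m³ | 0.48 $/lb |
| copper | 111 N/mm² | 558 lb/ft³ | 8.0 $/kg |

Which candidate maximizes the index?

After converting to SI:
  beryllium: σ_y = 348.0 MPa, ρ = 1842 kg/m³, cost = 499.0 $/kg
  silicon carbide: σ_y = 381.0 MPa, ρ = 3130 kg/m³, cost = 54.00 $/kg
  low-carbon steel: σ_y = 341.0 MPa, ρ = 7815 kg/m³, cost = 1.058 $/kg
  copper: σ_y = 111.0 MPa, ρ = 8938 kg/m³, cost = 8.000 $/kg
  low-carbon steel: M = 41.2 kN·m per $
  silicon carbide: M = 2.25 kN·m per $
  copper: M = 1.55 kN·m per $
  beryllium: M = 0.379 kN·m per $
Low-carbon steel ranks first.

low-carbon steel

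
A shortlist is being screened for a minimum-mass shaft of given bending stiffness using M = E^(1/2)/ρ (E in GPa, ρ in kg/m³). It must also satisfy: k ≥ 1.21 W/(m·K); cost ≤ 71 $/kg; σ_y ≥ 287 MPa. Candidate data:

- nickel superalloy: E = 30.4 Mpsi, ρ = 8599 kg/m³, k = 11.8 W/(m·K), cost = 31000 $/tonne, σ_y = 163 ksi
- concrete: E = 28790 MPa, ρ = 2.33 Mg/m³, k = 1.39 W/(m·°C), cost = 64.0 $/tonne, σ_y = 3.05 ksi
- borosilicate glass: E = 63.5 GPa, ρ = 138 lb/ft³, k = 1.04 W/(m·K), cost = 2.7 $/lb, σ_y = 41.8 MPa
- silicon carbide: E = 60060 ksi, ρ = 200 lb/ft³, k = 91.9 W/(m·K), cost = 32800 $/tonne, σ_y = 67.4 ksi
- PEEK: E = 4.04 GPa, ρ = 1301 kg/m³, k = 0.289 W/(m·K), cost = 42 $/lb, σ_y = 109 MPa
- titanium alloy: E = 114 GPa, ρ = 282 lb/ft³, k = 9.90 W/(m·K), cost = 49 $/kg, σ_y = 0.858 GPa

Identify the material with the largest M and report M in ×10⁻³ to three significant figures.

silicon carbide, M = 6.35×10⁻³

Screen on constraints: k ≥ 1.21 W/(m·K); cost ≤ 71 $/kg; σ_y ≥ 287 MPa. Survivors: nickel superalloy, silicon carbide, titanium alloy.
Convert each candidate to consistent units, then evaluate M:
  nickel superalloy: E = 209.6 GPa, ρ = 8599 kg/m³
  silicon carbide: E = 414.1 GPa, ρ = 3204 kg/m³
  titanium alloy: E = 114.0 GPa, ρ = 4517 kg/m³
  silicon carbide: M = 6.35×10⁻³
  titanium alloy: M = 2.36×10⁻³
  nickel superalloy: M = 1.68×10⁻³
The maximum is for silicon carbide.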